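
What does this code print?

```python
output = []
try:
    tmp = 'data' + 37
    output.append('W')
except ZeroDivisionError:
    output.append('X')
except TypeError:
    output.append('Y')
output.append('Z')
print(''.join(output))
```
YZ

TypeError is caught by its specific handler, not ZeroDivisionError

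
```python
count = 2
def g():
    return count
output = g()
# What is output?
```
2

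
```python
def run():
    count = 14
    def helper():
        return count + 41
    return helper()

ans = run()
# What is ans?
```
55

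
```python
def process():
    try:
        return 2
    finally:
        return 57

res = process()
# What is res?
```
57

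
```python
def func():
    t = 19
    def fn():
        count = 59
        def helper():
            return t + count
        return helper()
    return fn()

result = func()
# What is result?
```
78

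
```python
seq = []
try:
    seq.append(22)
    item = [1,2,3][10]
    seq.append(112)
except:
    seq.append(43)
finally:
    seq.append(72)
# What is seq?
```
[22, 43, 72]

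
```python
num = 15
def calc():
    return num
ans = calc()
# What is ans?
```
15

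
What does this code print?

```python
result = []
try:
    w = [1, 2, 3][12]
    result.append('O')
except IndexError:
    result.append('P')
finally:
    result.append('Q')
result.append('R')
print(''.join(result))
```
PQR

finally always runs, even after exception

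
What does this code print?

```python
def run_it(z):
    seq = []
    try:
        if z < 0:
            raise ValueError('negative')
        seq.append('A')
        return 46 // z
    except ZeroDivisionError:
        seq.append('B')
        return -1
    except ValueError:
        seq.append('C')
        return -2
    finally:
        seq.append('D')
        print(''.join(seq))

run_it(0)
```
ABD

z=0 causes ZeroDivisionError, caught, finally prints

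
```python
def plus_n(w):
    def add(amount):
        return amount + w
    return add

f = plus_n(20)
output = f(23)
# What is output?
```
43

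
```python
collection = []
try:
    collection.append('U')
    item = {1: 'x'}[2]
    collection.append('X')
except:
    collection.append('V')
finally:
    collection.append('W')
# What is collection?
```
['U', 'V', 'W']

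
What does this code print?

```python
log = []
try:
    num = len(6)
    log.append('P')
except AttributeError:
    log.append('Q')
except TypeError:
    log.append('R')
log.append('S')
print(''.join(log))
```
RS

TypeError is caught by its specific handler, not AttributeError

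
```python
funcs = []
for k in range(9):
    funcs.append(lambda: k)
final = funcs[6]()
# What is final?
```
8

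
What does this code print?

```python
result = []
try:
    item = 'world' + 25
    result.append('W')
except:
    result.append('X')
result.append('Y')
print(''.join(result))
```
XY

Exception raised in try, caught by bare except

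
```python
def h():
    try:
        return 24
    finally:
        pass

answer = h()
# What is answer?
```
24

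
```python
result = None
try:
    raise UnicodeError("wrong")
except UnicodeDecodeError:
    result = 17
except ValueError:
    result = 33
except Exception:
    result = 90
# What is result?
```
33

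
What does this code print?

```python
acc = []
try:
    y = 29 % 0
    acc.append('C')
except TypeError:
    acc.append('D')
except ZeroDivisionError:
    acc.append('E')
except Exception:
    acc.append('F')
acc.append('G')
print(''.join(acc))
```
EG

ZeroDivisionError matches before generic Exception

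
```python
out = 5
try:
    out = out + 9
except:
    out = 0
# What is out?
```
14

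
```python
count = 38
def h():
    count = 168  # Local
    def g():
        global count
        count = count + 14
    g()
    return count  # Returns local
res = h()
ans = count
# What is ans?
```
52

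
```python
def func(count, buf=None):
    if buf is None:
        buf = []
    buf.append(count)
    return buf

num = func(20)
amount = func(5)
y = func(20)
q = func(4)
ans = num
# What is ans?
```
[20]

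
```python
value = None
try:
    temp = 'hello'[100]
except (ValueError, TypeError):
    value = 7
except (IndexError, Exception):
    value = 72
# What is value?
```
72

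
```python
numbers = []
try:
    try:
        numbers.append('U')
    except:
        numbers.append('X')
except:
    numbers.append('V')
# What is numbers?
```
['U']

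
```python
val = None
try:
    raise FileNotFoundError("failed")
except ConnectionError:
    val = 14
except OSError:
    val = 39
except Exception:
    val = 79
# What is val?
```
39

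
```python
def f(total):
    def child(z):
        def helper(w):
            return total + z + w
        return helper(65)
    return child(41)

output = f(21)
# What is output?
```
127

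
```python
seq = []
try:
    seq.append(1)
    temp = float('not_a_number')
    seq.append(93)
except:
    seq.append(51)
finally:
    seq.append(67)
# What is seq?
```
[1, 51, 67]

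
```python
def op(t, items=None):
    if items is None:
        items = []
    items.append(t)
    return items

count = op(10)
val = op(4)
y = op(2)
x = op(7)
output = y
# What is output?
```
[2]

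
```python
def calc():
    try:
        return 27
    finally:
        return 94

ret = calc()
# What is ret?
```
94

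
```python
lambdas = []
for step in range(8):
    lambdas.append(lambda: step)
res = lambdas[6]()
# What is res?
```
7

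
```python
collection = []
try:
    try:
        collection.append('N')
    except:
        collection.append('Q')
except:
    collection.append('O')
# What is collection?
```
['N']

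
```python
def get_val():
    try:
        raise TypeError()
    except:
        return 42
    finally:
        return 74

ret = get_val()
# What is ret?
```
74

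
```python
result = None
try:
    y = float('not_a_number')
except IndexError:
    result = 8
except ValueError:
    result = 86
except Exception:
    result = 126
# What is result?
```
86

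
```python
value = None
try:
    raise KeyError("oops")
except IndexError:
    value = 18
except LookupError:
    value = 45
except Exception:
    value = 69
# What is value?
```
45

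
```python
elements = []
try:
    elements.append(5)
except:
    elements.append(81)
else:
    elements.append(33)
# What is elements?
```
[5, 33]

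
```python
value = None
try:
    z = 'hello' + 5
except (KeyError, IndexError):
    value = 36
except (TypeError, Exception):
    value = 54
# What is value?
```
54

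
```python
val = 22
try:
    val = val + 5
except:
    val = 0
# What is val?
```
27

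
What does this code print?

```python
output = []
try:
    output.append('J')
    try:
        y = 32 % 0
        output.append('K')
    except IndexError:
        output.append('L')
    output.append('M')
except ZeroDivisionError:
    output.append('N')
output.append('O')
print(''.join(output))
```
JNO

Inner handler doesn't match, propagates to outer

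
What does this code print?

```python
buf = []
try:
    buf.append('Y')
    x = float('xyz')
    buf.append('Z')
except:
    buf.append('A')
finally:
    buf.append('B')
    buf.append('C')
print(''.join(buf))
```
YABC

Code before exception runs, then except, then all of finally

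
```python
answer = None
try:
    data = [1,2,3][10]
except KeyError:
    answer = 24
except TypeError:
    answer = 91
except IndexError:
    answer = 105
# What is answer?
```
105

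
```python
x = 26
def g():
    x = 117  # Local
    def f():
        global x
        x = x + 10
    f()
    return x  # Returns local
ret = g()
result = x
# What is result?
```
36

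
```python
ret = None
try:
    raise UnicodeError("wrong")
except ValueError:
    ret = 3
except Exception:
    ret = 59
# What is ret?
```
3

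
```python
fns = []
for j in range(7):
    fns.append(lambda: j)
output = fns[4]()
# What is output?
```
6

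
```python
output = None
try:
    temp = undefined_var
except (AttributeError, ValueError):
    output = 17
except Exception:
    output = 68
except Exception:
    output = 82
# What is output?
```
68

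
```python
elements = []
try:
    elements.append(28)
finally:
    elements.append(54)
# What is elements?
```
[28, 54]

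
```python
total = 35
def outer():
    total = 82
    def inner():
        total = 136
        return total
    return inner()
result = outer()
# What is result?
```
136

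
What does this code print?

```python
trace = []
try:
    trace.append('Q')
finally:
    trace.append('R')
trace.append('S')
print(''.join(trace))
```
QRS

try/finally without except, no exception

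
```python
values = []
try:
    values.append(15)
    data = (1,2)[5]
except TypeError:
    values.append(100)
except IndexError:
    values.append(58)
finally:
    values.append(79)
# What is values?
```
[15, 58, 79]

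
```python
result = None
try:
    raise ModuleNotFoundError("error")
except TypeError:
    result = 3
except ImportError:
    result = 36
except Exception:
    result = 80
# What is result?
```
36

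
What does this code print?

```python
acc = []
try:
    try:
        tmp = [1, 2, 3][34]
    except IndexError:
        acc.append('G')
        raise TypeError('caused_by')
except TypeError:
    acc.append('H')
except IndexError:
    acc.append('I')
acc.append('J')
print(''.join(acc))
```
GHJ

TypeError raised and caught, original IndexError not re-raised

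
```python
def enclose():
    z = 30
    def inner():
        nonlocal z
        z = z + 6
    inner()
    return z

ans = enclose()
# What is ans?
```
36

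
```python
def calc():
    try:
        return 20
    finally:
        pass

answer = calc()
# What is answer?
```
20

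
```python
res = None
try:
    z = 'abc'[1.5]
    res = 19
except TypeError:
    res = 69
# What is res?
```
69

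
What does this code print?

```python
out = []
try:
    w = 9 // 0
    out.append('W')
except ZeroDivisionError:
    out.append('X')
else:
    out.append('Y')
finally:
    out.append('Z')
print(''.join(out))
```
XZ

Exception: except runs, else skipped, finally runs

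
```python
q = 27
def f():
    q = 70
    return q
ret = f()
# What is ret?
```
70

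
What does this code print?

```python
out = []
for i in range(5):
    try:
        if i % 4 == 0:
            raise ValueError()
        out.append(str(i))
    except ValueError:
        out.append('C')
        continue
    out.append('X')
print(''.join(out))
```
C1X2X3XC

continue in except skips rest of loop body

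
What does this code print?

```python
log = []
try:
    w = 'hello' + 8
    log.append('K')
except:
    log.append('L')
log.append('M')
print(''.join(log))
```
LM

Exception raised in try, caught by bare except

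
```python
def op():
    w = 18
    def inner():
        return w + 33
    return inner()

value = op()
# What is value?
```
51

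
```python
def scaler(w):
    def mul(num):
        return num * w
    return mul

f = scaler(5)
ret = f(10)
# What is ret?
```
50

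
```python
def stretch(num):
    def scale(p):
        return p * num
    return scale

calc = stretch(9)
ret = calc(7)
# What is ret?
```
63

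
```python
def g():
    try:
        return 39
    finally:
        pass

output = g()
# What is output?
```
39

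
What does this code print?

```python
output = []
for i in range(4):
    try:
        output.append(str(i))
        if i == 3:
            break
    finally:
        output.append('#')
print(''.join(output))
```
0#1#2#3#

finally runs even when breaking out of loop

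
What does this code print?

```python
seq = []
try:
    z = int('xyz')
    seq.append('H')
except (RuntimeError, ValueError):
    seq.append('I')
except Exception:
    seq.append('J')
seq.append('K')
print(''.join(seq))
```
IK

ValueError matches tuple containing it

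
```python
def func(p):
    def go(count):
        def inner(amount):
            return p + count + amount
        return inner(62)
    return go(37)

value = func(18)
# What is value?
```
117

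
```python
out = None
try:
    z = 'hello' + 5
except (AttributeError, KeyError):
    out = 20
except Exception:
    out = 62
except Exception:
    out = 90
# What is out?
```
62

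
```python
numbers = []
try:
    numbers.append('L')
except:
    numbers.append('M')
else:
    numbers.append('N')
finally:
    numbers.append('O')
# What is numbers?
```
['L', 'N', 'O']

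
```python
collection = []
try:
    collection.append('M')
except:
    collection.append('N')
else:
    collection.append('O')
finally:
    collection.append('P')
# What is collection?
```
['M', 'O', 'P']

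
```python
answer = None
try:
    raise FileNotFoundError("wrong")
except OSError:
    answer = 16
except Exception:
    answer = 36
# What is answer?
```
16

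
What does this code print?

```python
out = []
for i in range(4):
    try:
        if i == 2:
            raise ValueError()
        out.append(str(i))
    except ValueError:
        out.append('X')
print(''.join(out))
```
01X3

Exception on i=2 caught, loop continues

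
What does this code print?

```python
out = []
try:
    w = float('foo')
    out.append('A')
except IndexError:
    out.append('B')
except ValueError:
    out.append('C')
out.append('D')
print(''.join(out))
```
CD

ValueError is caught by its specific handler, not IndexError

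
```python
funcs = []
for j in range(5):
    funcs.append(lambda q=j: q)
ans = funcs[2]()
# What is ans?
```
2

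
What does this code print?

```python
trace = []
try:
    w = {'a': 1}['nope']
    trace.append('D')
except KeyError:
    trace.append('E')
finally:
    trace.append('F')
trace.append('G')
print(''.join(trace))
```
EFG

finally always runs, even after exception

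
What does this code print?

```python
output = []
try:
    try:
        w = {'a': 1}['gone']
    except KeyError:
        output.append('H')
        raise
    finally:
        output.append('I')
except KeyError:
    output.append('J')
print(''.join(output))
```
HIJ

finally runs before re-raised exception propagates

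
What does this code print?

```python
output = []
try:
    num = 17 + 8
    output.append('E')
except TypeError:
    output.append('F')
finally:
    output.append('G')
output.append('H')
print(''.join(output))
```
EGH

finally runs after normal execution too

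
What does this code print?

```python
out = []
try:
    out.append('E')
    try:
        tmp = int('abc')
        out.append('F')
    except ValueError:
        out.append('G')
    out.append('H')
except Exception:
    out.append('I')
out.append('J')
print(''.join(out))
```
EGHJ

Inner exception caught by inner handler, outer continues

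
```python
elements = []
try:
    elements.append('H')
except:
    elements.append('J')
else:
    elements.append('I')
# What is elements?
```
['H', 'I']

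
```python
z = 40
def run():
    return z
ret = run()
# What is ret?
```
40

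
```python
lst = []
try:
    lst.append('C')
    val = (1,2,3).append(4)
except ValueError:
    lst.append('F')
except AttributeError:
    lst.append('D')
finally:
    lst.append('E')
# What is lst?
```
['C', 'D', 'E']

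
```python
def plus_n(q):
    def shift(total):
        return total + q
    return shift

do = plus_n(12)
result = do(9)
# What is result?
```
21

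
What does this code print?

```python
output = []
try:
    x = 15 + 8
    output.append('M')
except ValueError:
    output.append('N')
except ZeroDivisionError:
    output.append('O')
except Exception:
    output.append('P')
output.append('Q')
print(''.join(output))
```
MQ

No exception, try block completes normally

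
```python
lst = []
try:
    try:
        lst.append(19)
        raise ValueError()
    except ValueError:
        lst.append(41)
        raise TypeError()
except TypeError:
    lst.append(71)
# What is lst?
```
[19, 41, 71]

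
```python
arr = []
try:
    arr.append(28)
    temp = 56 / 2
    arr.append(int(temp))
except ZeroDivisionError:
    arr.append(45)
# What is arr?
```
[28, 28]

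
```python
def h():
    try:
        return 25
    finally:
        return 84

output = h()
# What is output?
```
84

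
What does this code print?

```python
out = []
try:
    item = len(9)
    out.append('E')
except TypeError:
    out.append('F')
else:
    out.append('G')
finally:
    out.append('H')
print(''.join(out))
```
FH

Exception: except runs, else skipped, finally runs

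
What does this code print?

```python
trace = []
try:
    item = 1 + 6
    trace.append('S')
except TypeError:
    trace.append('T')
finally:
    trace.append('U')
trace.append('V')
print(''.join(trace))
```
SUV

finally runs after normal execution too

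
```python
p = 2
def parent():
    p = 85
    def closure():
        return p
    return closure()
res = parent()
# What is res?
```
85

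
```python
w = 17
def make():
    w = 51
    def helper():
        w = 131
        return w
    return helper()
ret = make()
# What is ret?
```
131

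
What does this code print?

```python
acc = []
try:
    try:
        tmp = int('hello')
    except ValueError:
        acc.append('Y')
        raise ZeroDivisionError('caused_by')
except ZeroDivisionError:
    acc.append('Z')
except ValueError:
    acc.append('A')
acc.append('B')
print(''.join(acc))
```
YZB

ZeroDivisionError raised and caught, original ValueError not re-raised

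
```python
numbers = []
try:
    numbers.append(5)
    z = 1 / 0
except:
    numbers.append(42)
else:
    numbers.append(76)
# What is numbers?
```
[5, 42]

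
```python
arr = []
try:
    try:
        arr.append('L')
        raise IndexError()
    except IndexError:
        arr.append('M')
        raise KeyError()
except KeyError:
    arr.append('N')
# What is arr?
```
['L', 'M', 'N']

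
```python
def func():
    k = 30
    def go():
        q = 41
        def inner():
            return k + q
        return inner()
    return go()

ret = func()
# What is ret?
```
71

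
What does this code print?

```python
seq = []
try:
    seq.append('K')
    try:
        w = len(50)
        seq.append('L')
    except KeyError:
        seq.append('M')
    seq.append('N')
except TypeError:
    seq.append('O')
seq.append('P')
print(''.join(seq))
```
KOP

Inner handler doesn't match, propagates to outer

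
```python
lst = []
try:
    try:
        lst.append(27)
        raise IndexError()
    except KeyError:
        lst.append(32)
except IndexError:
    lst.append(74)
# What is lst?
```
[27, 74]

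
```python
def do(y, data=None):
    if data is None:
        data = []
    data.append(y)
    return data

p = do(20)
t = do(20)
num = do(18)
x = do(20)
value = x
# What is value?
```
[20]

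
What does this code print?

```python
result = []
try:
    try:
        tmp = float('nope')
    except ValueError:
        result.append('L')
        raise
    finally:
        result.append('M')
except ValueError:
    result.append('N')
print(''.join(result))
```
LMN

finally runs before re-raised exception propagates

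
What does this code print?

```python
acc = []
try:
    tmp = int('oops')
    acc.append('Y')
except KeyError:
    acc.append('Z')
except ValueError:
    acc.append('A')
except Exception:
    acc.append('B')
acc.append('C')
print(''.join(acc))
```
AC

ValueError matches before generic Exception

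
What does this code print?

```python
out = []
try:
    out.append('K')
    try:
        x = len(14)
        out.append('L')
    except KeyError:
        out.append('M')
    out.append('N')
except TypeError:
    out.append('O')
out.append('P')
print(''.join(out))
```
KOP

Inner handler doesn't match, propagates to outer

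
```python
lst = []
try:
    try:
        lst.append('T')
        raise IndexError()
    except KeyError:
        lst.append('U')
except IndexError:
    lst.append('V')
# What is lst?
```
['T', 'V']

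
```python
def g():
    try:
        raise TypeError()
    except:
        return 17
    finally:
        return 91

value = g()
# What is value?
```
91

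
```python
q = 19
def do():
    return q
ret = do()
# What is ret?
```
19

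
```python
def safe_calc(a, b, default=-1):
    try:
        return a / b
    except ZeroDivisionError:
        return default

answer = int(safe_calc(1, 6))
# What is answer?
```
0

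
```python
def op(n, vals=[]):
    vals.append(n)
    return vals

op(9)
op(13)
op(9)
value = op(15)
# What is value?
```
[9, 13, 9, 15]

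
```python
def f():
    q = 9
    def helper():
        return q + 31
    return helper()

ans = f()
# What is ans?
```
40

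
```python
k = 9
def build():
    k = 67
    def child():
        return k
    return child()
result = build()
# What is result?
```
67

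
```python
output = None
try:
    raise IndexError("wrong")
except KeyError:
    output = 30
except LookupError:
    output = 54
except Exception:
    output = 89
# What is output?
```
54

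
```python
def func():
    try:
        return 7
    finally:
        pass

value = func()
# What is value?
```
7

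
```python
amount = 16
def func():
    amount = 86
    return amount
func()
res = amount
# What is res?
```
16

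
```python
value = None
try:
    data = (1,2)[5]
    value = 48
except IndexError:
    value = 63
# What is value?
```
63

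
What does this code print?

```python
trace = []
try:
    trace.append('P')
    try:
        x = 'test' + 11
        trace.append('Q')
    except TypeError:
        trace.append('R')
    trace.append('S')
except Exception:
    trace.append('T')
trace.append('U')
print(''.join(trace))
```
PRSU

Inner exception caught by inner handler, outer continues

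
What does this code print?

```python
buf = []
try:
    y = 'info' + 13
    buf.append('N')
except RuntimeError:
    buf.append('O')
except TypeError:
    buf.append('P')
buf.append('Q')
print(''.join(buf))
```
PQ

TypeError is caught by its specific handler, not RuntimeError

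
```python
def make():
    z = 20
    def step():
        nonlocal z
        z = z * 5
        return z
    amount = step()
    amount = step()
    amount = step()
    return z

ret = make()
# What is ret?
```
2500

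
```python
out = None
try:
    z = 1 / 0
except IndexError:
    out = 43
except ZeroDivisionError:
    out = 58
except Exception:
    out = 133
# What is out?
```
58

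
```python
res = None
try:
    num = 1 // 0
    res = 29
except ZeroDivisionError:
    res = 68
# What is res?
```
68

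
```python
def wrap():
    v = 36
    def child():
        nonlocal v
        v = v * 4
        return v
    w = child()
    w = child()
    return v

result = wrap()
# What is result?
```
576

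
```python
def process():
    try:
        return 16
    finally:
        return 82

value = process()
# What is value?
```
82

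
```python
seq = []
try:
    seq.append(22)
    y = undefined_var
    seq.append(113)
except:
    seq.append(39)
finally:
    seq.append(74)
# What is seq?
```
[22, 39, 74]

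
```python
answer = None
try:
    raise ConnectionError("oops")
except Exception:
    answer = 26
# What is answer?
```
26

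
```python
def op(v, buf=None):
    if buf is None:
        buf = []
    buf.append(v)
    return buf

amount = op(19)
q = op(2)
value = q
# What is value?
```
[2]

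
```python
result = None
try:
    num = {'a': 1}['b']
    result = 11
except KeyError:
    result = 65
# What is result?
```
65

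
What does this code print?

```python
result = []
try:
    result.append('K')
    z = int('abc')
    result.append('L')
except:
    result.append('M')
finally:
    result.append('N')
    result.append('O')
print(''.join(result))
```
KMNO

Code before exception runs, then except, then all of finally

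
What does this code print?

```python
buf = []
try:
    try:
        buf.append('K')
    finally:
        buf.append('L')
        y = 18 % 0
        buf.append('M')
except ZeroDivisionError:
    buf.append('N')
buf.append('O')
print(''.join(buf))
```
KLNO

Exception in inner finally caught by outer except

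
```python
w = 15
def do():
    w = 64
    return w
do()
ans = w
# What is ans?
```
15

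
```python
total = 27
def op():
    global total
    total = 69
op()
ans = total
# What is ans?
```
69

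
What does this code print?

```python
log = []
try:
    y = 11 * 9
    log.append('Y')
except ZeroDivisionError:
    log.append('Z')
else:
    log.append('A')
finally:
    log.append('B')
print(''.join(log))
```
YAB

else runs before finally when no exception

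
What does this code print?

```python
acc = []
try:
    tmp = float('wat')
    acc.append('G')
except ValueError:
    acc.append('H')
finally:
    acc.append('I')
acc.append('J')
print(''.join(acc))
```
HIJ

finally always runs, even after exception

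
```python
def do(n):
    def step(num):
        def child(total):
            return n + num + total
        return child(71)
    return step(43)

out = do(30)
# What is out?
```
144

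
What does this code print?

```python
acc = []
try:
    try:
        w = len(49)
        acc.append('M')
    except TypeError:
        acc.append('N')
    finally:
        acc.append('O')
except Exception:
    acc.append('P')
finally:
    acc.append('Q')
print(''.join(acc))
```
NOQ

Both finally blocks run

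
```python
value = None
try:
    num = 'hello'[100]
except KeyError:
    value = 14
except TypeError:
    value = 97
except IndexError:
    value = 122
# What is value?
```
122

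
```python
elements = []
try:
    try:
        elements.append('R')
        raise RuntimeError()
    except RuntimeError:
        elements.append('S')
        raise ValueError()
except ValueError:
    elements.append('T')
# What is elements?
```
['R', 'S', 'T']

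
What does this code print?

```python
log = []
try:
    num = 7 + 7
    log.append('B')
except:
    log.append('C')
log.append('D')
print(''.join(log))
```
BD

No exception, try block completes normally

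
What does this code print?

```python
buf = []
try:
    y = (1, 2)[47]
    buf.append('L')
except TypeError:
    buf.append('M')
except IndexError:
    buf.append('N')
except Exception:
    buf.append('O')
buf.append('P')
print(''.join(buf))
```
NP

IndexError matches before generic Exception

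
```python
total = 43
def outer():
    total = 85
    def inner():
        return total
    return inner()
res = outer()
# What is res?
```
85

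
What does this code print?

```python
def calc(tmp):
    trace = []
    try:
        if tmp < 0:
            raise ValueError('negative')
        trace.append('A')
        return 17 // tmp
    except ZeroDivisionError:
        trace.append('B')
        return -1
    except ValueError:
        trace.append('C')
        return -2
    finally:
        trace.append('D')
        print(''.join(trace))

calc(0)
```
ABD

tmp=0 causes ZeroDivisionError, caught, finally prints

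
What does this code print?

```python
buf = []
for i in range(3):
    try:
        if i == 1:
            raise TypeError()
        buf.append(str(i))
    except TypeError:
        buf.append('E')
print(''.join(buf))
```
0E2

Exception on i=1 caught, loop continues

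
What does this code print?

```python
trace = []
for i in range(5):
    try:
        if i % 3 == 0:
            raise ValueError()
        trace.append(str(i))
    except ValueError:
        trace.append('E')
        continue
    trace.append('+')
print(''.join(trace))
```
E1+2+E4+

continue in except skips rest of loop body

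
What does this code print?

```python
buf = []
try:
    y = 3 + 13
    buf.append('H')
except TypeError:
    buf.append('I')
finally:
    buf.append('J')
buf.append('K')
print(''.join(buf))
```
HJK

finally runs after normal execution too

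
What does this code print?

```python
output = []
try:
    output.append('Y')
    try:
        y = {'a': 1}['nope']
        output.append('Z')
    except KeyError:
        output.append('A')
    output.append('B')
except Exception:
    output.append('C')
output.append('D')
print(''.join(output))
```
YABD

Inner exception caught by inner handler, outer continues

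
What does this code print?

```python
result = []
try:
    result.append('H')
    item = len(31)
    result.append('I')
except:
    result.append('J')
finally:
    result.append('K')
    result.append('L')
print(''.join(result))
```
HJKL

Code before exception runs, then except, then all of finally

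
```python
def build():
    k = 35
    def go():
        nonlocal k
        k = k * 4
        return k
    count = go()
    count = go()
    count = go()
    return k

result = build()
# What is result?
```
2240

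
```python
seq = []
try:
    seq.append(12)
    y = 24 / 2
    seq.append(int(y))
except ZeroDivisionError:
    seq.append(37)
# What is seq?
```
[12, 12]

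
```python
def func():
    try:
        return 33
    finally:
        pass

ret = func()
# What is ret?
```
33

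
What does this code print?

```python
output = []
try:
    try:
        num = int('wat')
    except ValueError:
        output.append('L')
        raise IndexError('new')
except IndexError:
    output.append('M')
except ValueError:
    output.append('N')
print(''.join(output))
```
LM

New IndexError raised, caught by outer IndexError handler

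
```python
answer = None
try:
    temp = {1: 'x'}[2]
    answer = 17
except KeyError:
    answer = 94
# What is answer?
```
94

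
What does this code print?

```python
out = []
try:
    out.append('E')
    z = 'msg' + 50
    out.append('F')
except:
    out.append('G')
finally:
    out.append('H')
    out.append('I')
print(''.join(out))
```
EGHI

Code before exception runs, then except, then all of finally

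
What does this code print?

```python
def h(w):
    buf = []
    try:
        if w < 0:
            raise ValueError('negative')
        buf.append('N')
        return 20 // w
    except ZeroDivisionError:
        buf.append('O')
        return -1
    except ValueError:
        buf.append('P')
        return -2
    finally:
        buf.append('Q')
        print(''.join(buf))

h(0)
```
NOQ

w=0 causes ZeroDivisionError, caught, finally prints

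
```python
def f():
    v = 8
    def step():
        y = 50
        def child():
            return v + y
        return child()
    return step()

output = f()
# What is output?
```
58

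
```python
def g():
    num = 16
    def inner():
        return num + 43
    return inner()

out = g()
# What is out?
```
59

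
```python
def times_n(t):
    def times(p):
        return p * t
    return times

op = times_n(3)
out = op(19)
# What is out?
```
57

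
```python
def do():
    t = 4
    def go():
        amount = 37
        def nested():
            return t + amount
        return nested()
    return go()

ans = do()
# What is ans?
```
41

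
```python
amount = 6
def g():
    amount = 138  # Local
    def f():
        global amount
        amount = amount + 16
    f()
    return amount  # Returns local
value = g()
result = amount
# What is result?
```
22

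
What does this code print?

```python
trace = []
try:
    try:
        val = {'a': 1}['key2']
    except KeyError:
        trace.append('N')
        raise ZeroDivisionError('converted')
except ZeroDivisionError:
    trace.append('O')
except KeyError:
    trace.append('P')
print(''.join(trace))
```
NO

New ZeroDivisionError raised, caught by outer ZeroDivisionError handler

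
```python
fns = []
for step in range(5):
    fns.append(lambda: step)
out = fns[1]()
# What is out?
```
4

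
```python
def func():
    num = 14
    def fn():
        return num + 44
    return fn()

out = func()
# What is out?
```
58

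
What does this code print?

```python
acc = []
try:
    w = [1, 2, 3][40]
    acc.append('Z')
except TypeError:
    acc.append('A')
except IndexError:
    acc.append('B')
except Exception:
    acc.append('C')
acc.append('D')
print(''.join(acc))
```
BD

IndexError matches before generic Exception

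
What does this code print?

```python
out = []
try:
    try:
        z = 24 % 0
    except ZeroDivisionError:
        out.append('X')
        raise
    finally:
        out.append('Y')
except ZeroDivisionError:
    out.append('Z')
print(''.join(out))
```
XYZ

finally runs before re-raised exception propagates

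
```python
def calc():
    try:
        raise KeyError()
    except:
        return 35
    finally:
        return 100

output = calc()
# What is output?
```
100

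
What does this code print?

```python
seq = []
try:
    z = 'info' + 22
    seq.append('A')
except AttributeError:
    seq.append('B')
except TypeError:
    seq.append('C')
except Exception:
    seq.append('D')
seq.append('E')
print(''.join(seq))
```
CE

TypeError matches before generic Exception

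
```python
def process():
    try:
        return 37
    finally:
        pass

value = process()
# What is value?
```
37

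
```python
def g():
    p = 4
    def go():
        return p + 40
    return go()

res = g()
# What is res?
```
44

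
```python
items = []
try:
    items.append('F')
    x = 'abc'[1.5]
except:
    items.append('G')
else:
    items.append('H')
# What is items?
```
['F', 'G']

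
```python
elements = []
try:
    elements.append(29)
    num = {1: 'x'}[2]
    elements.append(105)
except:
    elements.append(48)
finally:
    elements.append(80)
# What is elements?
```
[29, 48, 80]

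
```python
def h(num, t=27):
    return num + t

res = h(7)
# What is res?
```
34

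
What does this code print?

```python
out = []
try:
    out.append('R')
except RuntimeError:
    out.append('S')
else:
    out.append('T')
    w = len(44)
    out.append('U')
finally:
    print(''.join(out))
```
RT

Try succeeds, else appends 'T', TypeError in else is uncaught, finally prints before exception propagates ('U' never appended)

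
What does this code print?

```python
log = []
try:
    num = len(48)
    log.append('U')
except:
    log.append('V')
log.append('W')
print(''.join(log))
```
VW

Exception raised in try, caught by bare except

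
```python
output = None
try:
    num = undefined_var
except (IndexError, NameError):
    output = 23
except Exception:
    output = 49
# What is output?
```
23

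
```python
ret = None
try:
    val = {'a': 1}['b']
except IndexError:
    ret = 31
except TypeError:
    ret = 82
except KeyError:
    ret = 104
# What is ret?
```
104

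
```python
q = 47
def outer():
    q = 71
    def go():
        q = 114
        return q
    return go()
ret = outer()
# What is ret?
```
114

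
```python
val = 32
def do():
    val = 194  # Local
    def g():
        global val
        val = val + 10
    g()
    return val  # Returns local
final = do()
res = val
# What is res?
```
42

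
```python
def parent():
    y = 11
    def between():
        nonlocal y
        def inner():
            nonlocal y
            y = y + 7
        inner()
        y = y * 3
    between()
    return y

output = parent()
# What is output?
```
54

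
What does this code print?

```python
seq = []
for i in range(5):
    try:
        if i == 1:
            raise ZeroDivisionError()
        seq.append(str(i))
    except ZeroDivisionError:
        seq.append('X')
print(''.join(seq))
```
0X234

Exception on i=1 caught, loop continues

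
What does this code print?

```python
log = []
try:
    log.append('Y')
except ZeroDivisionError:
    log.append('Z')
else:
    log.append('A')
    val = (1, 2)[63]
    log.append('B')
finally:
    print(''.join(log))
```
YA

Try succeeds, else appends 'A', IndexError in else is uncaught, finally prints before exception propagates ('B' never appended)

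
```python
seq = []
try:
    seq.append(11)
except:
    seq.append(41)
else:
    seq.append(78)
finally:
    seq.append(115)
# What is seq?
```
[11, 78, 115]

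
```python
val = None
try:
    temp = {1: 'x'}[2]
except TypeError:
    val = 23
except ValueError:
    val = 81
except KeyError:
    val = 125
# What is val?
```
125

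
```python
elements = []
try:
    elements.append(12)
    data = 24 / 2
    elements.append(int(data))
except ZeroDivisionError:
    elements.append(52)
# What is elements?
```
[12, 12]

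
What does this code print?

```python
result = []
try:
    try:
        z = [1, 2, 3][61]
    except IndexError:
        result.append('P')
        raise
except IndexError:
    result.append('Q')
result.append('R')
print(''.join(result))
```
PQR

raise without argument re-raises current exception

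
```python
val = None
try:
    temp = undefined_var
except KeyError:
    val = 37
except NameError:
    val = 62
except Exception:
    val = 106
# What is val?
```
62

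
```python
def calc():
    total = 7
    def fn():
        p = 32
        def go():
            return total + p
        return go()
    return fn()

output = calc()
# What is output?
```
39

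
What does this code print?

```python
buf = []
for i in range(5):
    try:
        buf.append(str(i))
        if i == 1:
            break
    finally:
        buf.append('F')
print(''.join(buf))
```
0F1F

finally runs even when breaking out of loop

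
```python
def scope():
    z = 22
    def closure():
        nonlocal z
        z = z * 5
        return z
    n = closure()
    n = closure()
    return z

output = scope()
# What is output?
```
550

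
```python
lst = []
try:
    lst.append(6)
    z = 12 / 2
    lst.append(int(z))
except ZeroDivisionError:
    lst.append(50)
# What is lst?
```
[6, 6]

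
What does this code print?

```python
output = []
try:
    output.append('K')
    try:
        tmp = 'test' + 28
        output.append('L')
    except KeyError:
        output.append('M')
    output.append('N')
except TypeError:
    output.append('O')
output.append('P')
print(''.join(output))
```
KOP

Inner handler doesn't match, propagates to outer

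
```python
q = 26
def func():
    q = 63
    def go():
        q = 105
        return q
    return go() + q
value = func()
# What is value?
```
168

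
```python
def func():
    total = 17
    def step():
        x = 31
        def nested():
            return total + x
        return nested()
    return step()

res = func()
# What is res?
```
48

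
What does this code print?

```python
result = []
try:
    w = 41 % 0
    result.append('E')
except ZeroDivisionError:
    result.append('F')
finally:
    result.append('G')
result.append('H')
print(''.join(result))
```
FGH

finally always runs, even after exception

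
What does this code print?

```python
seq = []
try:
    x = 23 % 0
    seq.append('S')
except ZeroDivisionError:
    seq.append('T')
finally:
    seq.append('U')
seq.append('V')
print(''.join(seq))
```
TUV

finally always runs, even after exception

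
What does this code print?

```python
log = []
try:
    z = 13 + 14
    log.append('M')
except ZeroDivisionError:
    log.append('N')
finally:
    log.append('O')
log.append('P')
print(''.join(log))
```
MOP

finally runs after normal execution too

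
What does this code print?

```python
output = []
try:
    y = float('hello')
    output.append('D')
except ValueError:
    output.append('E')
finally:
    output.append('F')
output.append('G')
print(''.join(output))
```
EFG

finally always runs, even after exception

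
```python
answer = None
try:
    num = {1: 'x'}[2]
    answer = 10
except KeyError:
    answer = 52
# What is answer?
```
52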